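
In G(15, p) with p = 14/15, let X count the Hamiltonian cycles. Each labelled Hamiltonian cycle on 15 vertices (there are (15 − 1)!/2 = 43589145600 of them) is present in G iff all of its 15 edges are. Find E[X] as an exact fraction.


K_15 has (15 − 1)!/2 = 43589145600 labelled Hamiltonian cycles.
For each such Hamiltonian cycle H, let X_H = 1 if all 15 edges of H are present in G. Then P[X_H = 1] = p^{15} = (14/15)^{15} = 155568095557812224/437893890380859375.
Summing the indicators: E[X] = Σ_H E[X_H] = 43589145600 · p^{15} = 43589145600 · 155568095557812224/437893890380859375 = 1116227221067356419653632/72081298828125.
Numerically: E[X] ≈ 1.5486e+10.

E[X] = 43589145600 · (14/15)^{15} = 1116227221067356419653632/72081298828125 ≈ 1.5486e+10.


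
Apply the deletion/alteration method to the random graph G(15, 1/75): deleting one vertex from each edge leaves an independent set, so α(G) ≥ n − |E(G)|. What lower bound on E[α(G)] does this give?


E[|E(G)|] = C(15, 2)·p = 105 · (1/75) = 7/5.
E[α(G)] ≥ n − E[|E(G)|] = 15 − 7/5 = 68/5.
Numerically: ≈ 13.600.
(This is only a lower bound; the true E[α(G)] may be larger.)

E[α(G)] ≥ 68/5 ≈ 13.600.


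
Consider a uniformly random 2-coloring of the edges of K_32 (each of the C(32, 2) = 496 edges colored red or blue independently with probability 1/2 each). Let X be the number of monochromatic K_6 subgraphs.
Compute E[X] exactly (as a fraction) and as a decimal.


Let X = Σ_S X_S over the C(32, 6) = 906192 subsets S of size 6, where X_S = 1 if the K_6 on S is monochromatic.
For a fixed S, the K_6 on S has C(6, 2) = 15 edges. P[all 15 edges red] = (1/2)^15, and likewise for blue, so P[monochromatic] = 2·(1/2)^15 = 2^{1 − 15} = 1/16384.
By linearity of expectation: E[X] = C(32, 6) · 2^{1 − 15} = 906192 · 1/16384 = 56637/1024.
Numerically: E[X] ≈ 55.309570.

E[X] = C(32,6)·2^(1−C(6,2)) = 56637/1024 ≈ 55.309570.


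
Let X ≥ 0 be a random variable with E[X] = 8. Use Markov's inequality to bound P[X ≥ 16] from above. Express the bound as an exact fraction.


μ = E[X] = 8, a = 16.
Markov: P[X ≥ 16] ≤ μ/a = (8)/16 = 1/2.
Numerically: ≈ 0.500000.
(Since a = 16 > μ = 8.000000, the bound 1/2 is < 1 and informative.)

P[X ≥ 16] ≤ 1/2 ≈ 0.500000.


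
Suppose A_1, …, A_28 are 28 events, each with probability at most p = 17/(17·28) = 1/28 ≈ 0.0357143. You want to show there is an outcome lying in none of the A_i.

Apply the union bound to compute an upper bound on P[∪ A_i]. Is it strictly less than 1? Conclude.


Union bound: P[∪_{i=1}^{28} A_i] ≤ Σ_i P[A_i] ≤ 28·p = 28·(1/28) = 1.
Numerically: 1 ≈ 1.0000000.
Is 1 < 1? NO.
Since the bound 1 is ≥ 1, the union bound is uninformative here; it does NOT by itself certify existence.

28·p = 1 ≈ 1.0000000; existence NOT certified by the union bound.


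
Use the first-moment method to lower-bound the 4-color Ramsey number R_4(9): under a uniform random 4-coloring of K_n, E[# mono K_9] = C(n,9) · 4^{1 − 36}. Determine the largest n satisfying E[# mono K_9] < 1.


We need C(n, 9) · 4^{1 − 36} < 1, i.e. C(n, 9) < 4^{36 − 1} = 1180591620717411303424.
Check values of n near the boundary:
  n = 911: C(911, 9) = 1144686900492291197405; 1144686900492291197405 < 1180591620717411303424? YES
  n = 912: C(912, 9) = 1156095740032081475120; 1156095740032081475120 < 1180591620717411303424? YES
  n = 913: C(913, 9) = 1167605542753639808390; 1167605542753639808390 < 1180591620717411303424? YES
  n = 914: C(914, 9) = 1179217089587653905932; 1179217089587653905932 < 1180591620717411303424? YES
  n = 915: C(915, 9) = 1190931166636537885130; 1190931166636537885130 < 1180591620717411303424? NO
  n = 916: C(916, 9) = 1202748565202942340440; 1202748565202942340440 < 1180591620717411303424? NO
The largest n with C(n, 9) < 1180591620717411303424 is n = 914 (where E[X] = 294804272396913476483/295147905179352825856 ≈ 0.998836). Hence R_4(9) > 914, i.e. R_4(9) ≥ 915.

Largest n = 914; hence R_4(9) > 914.


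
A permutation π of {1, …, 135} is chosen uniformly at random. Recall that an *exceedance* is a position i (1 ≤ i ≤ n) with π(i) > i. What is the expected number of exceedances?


Write X = Σ_{i=1}^{135} X_i, where X_i = 1_{π(i) > i}.
For each fixed i, π(i) is uniform over {1, …, 135} (marginal of a uniform permutation), so P[π(i) > i] = (n − i)/n. Summing: Σ_{i=1}^{135} (n − i)/n = (0 + 1 + … + 134)/135 = 135(135 − 1)/(2·135) = (135 − 1)/2.
Hence E[X] = Σ_{i=1}^{135} (135 − i)/135 = 67 ≈ 67.000.

E[X] = 67 = 67.000.


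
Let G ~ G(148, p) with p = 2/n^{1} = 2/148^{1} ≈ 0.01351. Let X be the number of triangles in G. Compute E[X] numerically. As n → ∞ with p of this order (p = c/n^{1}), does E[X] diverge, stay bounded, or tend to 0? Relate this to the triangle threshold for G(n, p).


Number of potential triangles: C(148, 3) = 529396.
Each occurs with probability p³ ≈ (0.01351)³ ≈ 2.467771e-06.
By linearity: E[X] = C(148, 3)·p³ ≈ 529396 · 2.467771e-06 ≈ 1.3064.
Here α = 1, so p = 2/n is exactly at the triangle threshold p ~ 1/n. Asymptotically E[X] → c³/6 = 2³/6 = 4/3 ≈ 1.3333, a bounded constant. In this regime the triangle count is asymptotically Poisson(c³/6).

E[X] ≈ 1.3064; in regime p = Θ(1/n^{1}) E[X] stays bounded (at the triangle threshold p ~ 1/n).


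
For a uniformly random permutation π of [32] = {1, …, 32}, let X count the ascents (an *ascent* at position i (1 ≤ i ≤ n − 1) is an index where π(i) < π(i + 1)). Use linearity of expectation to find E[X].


Write X = Σ X_I over i = 1, …, 31, with X_I the indicator of one ascent.
There are 31 indicators.
For each fixed i, the pair (π(i), π(i+1)) is a uniformly random ordered pair of distinct values from {1, …, 32}; by symmetry P[π(i) < π(i+1)] = 1/2.
By linearity: E[X] = 31 · (1/2) = (32 − 1) · (1/2) = 31/2 ≈ 15.5000.

E[X] = 31/2 = 15.5000.


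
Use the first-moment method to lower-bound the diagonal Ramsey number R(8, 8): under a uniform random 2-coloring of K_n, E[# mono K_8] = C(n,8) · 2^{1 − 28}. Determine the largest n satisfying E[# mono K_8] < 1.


We need C(n, 8) · 2^{1 − 28} < 1, i.e. C(n, 8) < 2^{28 − 1} = 134217728.
Check values of n near the boundary:
  n = 38: C(38, 8) = 48903492; 48903492 < 134217728? YES
  n = 39: C(39, 8) = 61523748; 61523748 < 134217728? YES
  n = 40: C(40, 8) = 76904685; 76904685 < 134217728? YES
  n = 41: C(41, 8) = 95548245; 95548245 < 134217728? YES
  n = 42: C(42, 8) = 118030185; 118030185 < 134217728? YES
  n = 43: C(43, 8) = 145008513; 145008513 < 134217728? NO
  n = 44: C(44, 8) = 177232627; 177232627 < 134217728? NO
  n = 45: C(45, 8) = 215553195; 215553195 < 134217728? NO
The largest n with C(n, 8) < 134217728 is n = 42 (where E[X] = 118030185/134217728 ≈ 0.879). Hence R(8, 8) > 42, i.e. R(8, 8) ≥ 43.

Largest n = 42; hence R(8, 8) > 42.


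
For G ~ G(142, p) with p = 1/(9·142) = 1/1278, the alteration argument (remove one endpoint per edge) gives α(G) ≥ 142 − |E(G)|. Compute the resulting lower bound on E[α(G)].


E[|E(G)|] = C(142, 2)·p = 10011 · (1/1278) = 47/6.
E[α(G)] ≥ n − E[|E(G)|] = 142 − 47/6 = 805/6.
Numerically: ≈ 134.167.
(This is only a lower bound; the true E[α(G)] may be larger.)

E[α(G)] ≥ 805/6 ≈ 134.167.


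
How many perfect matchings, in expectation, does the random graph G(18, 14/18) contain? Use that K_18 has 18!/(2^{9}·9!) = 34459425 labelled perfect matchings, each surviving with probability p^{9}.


K_18 has 18!/(2^{9}·9!) = 34459425 labelled perfect matchings.
For each such perfect matching H, let X_H = 1 if all 9 edges of H are present in G. Then P[X_H = 1] = p^{9} = (7/9)^{9} = 40353607/387420489.
By linearity of expectation: E[X] = Σ_H E[X_H] = 34459425 · p^{9} = 34459425 · 40353607/387420489 = 17167433257975/4782969.
Numerically: E[X] ≈ 3.589e+06.

E[X] = 34459425 · (7/9)^{9} = 17167433257975/4782969 ≈ 3.589e+06.


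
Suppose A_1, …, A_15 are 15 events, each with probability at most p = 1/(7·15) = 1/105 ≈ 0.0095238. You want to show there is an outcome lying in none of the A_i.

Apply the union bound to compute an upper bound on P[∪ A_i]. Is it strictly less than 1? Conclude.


Union bound: P[∪_{i=1}^{15} A_i] ≤ Σ_i P[A_i] ≤ 15·p = 15·(1/105) = 1/7.
Numerically: 1/7 ≈ 0.1428571.
Is 1/7 < 1? YES.
Since P[∪ A_i] ≤ 1/7 < 1, the complement has P[∩ A_i^c] ≥ 1 − 1/7 = 6/7 > 0, so some outcome avoids every A_i.

15·p = 1/7 ≈ 0.1428571; existence CERTIFIED by the union bound.


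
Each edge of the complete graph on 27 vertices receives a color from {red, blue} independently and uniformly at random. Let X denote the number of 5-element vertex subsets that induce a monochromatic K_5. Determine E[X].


Let X = Σ_S X_S over the C(27, 5) = 80730 subsets S of size 5, where X_S = 1 if the K_5 on S is monochromatic.
For a fixed S, the K_5 on S has C(5, 2) = 10 edges. P[all 10 edges red] = (1/2)^10, and likewise for blue, so P[monochromatic] = 2·(1/2)^10 = 2^{1 − 10} = 1/512.
Summing: E[X] = C(27, 5) · 2^{1 − 10} = 80730 · 1/512 = 40365/256.
Numerically: E[X] ≈ 157.6758.

E[X] = C(27,5)·2^(1−C(5,2)) = 40365/256 ≈ 157.6758.


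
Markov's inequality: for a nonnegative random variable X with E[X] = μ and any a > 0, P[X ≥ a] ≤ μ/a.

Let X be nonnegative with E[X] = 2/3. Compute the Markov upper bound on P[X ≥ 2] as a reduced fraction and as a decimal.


μ = E[X] = 2/3, a = 2.
Markov: P[X ≥ 2] ≤ μ/a = (2/3)/2 = 1/3.
Numerically: ≈ 0.333333.
(Since a = 2 > μ = 0.666667, the bound 1/3 is < 1 and informative.)

P[X ≥ 2] ≤ 1/3 ≈ 0.333333.


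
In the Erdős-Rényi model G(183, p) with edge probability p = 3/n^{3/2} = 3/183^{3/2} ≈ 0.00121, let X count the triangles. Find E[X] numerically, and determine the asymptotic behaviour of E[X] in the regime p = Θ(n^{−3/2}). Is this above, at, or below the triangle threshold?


Number of potential triangles: C(183, 3) = 1004731.
Each occurs with probability p³ ≈ (0.00121)³ ≈ 1.77965e-09.
By linearity: E[X] = C(183, 3)·p³ ≈ 1004731 · 1.77965e-09 ≈ 0.002.
Since α = 3/2 > 1, p = c/n^{3/2} = o(1/n) is below the triangle threshold p ~ 1/n. Asymptotically E[X] ~ (c³/6)·n^{3(1−α)} = (3³/6)·n^{-1.5} → 0, so by Markov's inequality G has no triangles w.h.p.

E[X] ≈ 0.002; in regime p = Θ(1/n^{3/2}) E[X] tends to 0 (below the triangle threshold p ~ 1/n).


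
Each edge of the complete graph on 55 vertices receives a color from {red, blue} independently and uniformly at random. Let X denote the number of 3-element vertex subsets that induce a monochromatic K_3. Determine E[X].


Let X = Σ_S X_S over the C(55, 3) = 26235 subsets S of size 3, where X_S = 1 if the K_3 on S is monochromatic.
For a fixed S, the K_3 on S has C(3, 2) = 3 edges. P[all 3 edges red] = (1/2)^3, and likewise for blue, so P[monochromatic] = 2·(1/2)^3 = 2^{1 − 3} = 1/4.
By linearity: E[X] = C(55, 3) · 2^{1 − 3} = 26235 · 1/4 = 26235/4.
Numerically: E[X] ≈ 6558.750.

E[X] = C(55,3)·2^(1−C(3,2)) = 26235/4 ≈ 6558.750.


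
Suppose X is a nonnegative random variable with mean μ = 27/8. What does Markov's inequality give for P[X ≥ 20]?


μ = E[X] = 27/8, a = 20.
Markov: P[X ≥ 20] ≤ μ/a = (27/8)/20 = 27/160.
Numerically: ≈ 0.16875.
(Since a = 20 > μ = 3.37500, the bound 27/160 is < 1 and informative.)

P[X ≥ 20] ≤ 27/160 ≈ 0.16875.


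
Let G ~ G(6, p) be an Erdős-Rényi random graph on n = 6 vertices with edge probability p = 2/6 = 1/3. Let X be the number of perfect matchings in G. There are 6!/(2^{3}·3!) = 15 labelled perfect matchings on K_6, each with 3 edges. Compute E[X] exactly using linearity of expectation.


K_6 has 6!/(2^{3}·3!) = 15 labelled perfect matchings.
For each such perfect matching H, let X_H = 1 if all 3 edges of H are present in G. Then P[X_H = 1] = p^{3} = (1/3)^{3} = 1/27.
By linearity: E[X] = Σ_H E[X_H] = 15 · p^{3} = 15 · 1/27 = 5/9.
Numerically: E[X] ≈ 0.55556.

E[X] = 15 · (1/3)^{3} = 5/9 ≈ 0.55556.


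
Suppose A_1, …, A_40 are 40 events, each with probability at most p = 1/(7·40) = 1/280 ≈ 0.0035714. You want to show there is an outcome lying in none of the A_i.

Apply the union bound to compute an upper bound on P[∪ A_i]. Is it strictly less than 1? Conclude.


Union bound: P[∪_{i=1}^{40} A_i] ≤ Σ_i P[A_i] ≤ 40·p = 40·(1/280) = 1/7.
Numerically: 1/7 ≈ 0.1428571.
Is 1/7 < 1? YES.
Since P[∪ A_i] ≤ 1/7 < 1, the complement has P[∩ A_i^c] ≥ 1 − 1/7 = 6/7 > 0, so some outcome avoids every A_i.

40·p = 1/7 ≈ 0.1428571; existence CERTIFIED by the union bound.


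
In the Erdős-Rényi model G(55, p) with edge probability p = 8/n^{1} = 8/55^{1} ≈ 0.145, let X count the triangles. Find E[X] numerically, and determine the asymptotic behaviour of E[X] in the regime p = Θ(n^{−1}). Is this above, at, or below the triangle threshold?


Number of potential triangles: C(55, 3) = 26235.
Each occurs with probability p³ ≈ (0.145)³ ≈ 3.07739e-03.
By linearity: E[X] = C(55, 3)·p³ ≈ 26235 · 3.07739e-03 ≈ 80.735.
Here α = 1, so p = 8/n is exactly at the triangle threshold p ~ 1/n. Asymptotically E[X] → c³/6 = 8³/6 = 256/3 ≈ 85.333, a bounded constant. In this regime the triangle count is asymptotically Poisson(c³/6).

E[X] ≈ 80.735; in regime p = Θ(1/n^{1}) E[X] stays bounded (at the triangle threshold p ~ 1/n).


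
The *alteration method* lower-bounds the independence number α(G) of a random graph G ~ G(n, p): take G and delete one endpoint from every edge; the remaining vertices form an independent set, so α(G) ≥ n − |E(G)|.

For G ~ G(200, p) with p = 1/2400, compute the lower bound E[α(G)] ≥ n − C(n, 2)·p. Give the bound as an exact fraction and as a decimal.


E[|E(G)|] = C(200, 2)·p = 19900 · (1/2400) = 199/24.
E[α(G)] ≥ n − E[|E(G)|] = 200 − 199/24 = 4601/24.
Numerically: ≈ 191.708333.
(This is only a lower bound; the true E[α(G)] may be larger.)

E[α(G)] ≥ 4601/24 ≈ 191.708333.


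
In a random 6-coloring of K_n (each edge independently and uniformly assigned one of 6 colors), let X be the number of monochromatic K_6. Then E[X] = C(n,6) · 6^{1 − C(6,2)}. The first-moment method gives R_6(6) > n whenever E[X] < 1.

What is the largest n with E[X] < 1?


We need C(n, 6) · 6^{1 − 15} < 1, i.e. C(n, 6) < 6^{15 − 1} = 78364164096.
Check values of n near the boundary:
  n = 194: C(194, 6) = 68482017072; 68482017072 < 78364164096? YES
  n = 195: C(195, 6) = 70656049360; 70656049360 < 78364164096? YES
  n = 196: C(196, 6) = 72887293024; 72887293024 < 78364164096? YES
  n = 197: C(197, 6) = 75176946208; 75176946208 < 78364164096? YES
  n = 198: C(198, 6) = 77526225777; 77526225777 < 78364164096? YES
  n = 199: C(199, 6) = 79936367511; 79936367511 < 78364164096? NO
  n = 200: C(200, 6) = 82408626300; 82408626300 < 78364164096? NO
The largest n with C(n, 6) < 78364164096 is n = 198 (where E[X] = 25842075259/26121388032 ≈ 0.989307). Hence R_6(6) > 198, i.e. R_6(6) ≥ 199.

Largest n = 198; hence R_6(6) > 198.


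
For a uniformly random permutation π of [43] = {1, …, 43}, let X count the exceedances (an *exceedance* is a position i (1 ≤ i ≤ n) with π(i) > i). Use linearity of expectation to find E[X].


Write X = Σ_{i=1}^{43} X_i, where X_i = 1_{π(i) > i}.
For each fixed i, π(i) is uniform over {1, …, 43} (marginal of a uniform permutation), so P[π(i) > i] = (n − i)/n. Summing: Σ_{i=1}^{43} (n − i)/n = (0 + 1 + … + 42)/43 = 43(43 − 1)/(2·43) = (43 − 1)/2.
Hence E[X] = Σ_{i=1}^{43} (43 − i)/43 = 21 ≈ 21.000000.

E[X] = 21 = 21.000000.


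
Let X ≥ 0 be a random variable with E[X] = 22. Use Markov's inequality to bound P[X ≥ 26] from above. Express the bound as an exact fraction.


μ = E[X] = 22, a = 26.
Markov: P[X ≥ 26] ≤ μ/a = (22)/26 = 11/13.
Numerically: ≈ 0.846.
(Since a = 26 > μ = 22.000, the bound 11/13 is < 1 and informative.)

P[X ≥ 26] ≤ 11/13 ≈ 0.846.


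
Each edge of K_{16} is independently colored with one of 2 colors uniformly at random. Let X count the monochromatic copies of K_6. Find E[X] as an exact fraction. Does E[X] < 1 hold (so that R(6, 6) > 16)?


E[X] = C(16, 6) · 2^{1 − 15} = 8008 · 2^{−14} = 8008/16384.
As a reduced fraction: E[X] = 1001/2048 ≈ 0.48877.
Is E[X] < 1? YES.
Since E[X] < 1, there exists a 2-coloring of K_{16} with no monochromatic K_6; hence R(6, 6) > 16.

E[X] = 1001/2048 ≈ 0.48877; E[X] < 1, so R(6, 6) > 16.


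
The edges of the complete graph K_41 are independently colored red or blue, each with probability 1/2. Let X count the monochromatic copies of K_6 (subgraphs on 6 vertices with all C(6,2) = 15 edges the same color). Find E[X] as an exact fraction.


Let X = Σ_S X_S over the C(41, 6) = 4496388 subsets S of size 6, where X_S = 1 if the K_6 on S is monochromatic.
For a fixed S, the K_6 on S has C(6, 2) = 15 edges. P[all 15 edges red] = (1/2)^15, and likewise for blue, so P[monochromatic] = 2·(1/2)^15 = 2^{1 − 15} = 1/16384.
Summing: E[X] = C(41, 6) · 2^{1 − 15} = 4496388 · 1/16384 = 1124097/4096.
Numerically: E[X] ≈ 274.437744.

E[X] = C(41,6)·2^(1−C(6,2)) = 1124097/4096 ≈ 274.437744.


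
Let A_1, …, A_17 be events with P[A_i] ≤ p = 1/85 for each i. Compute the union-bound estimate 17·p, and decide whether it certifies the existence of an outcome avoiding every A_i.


Union bound: P[∪_{i=1}^{17} A_i] ≤ Σ_i P[A_i] ≤ 17·p = 17·(1/85) = 1/5.
Numerically: 1/5 ≈ 0.20000.
Is 1/5 < 1? YES.
Since P[∪ A_i] ≤ 1/5 < 1, the complement has P[∩ A_i^c] ≥ 1 − 1/5 = 4/5 > 0, so some outcome avoids every A_i.

17·p = 1/5 ≈ 0.20000; existence CERTIFIED by the union bound.


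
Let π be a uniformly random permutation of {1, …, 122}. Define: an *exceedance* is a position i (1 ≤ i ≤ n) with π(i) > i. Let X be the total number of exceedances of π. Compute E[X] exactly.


Write X = Σ_{i=1}^{122} X_i, where X_i = 1_{π(i) > i}.
For each fixed i, π(i) is uniform over {1, …, 122} (marginal of a uniform permutation), so P[π(i) > i] = (n − i)/n. Summing: Σ_{i=1}^{122} (n − i)/n = (0 + 1 + … + 121)/122 = 122(122 − 1)/(2·122) = (122 − 1)/2.
Hence E[X] = Σ_{i=1}^{122} (122 − i)/122 = 121/2 ≈ 60.500000.

E[X] = 121/2 = 60.500000.


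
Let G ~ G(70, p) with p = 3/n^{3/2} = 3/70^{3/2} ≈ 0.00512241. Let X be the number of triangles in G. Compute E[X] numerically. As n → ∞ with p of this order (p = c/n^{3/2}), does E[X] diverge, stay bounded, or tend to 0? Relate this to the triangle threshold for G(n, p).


Number of potential triangles: C(70, 3) = 54740.
Each occurs with probability p³ ≈ (0.00512241)³ ≈ 1.34407216e-07.
By linearity: E[X] = C(70, 3)·p³ ≈ 54740 · 1.34407216e-07 ≈ 0.007357.
Since α = 3/2 > 1, p = c/n^{3/2} = o(1/n) is below the triangle threshold p ~ 1/n. Asymptotically E[X] ~ (c³/6)·n^{3(1−α)} = (3³/6)·n^{-1.5} → 0, so by Markov's inequality G has no triangles w.h.p.

E[X] ≈ 0.007357; in regime p = Θ(1/n^{3/2}) E[X] tends to 0 (below the triangle threshold p ~ 1/n).


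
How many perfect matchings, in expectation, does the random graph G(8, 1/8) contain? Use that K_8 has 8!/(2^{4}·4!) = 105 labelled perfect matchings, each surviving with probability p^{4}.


K_8 has 8!/(2^{4}·4!) = 105 labelled perfect matchings.
For each such perfect matching H, let X_H = 1 if all 4 edges of H are present in G. Then P[X_H = 1] = p^{4} = (1/8)^{4} = 1/4096.
By linearity: E[X] = Σ_H E[X_H] = 105 · p^{4} = 105 · 1/4096 = 105/4096.
Numerically: E[X] ≈ 0.025635.

E[X] = 105 · (1/8)^{4} = 105/4096 ≈ 0.025635.


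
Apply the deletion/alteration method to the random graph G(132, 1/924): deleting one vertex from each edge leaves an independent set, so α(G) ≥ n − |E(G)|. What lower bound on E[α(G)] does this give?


E[|E(G)|] = C(132, 2)·p = 8646 · (1/924) = 131/14.
E[α(G)] ≥ n − E[|E(G)|] = 132 − 131/14 = 1717/14.
Numerically: ≈ 122.643.
(This is only a lower bound; the true E[α(G)] may be larger.)

E[α(G)] ≥ 1717/14 ≈ 122.643.


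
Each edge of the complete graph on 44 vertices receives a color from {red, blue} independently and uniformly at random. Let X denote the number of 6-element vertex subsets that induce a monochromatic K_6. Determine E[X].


Let X = Σ_S X_S over the C(44, 6) = 7059052 subsets S of size 6, where X_S = 1 if the K_6 on S is monochromatic.
For a fixed S, the K_6 on S has C(6, 2) = 15 edges. P[all 15 edges red] = (1/2)^15, and likewise for blue, so P[monochromatic] = 2·(1/2)^15 = 2^{1 − 15} = 1/16384.
By linearity: E[X] = C(44, 6) · 2^{1 − 15} = 7059052 · 1/16384 = 1764763/4096.
Numerically: E[X] ≈ 430.8503.

E[X] = C(44,6)·2^(1−C(6,2)) = 1764763/4096 ≈ 430.8503.


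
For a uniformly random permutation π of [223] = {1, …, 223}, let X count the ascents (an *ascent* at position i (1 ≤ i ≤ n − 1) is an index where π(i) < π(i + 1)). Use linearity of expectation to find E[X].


Write X = Σ X_I over i = 1, …, 222, with X_I the indicator of one ascent.
There are 222 indicators.
For each fixed i, the pair (π(i), π(i+1)) is a uniformly random ordered pair of distinct values from {1, …, 223}; by symmetry P[π(i) < π(i+1)] = 1/2.
By linearity: E[X] = 222 · (1/2) = (223 − 1) · (1/2) = 111 ≈ 111.000.

E[X] = 111 = 111.000.


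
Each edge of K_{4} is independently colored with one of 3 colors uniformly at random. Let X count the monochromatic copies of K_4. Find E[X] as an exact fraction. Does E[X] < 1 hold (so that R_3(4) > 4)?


E[X] = C(4, 4) · 3^{1 − 6} = 1 · 3^{−5} = 1/243.
As a reduced fraction: E[X] = 1/243 ≈ 0.00412.
Is E[X] < 1? YES.
Since E[X] < 1, there exists a 3-coloring of K_{4} with no monochromatic K_4; hence R_3(4) > 4.

E[X] = 1/243 ≈ 0.00412; E[X] < 1, so R_3(4) > 4.


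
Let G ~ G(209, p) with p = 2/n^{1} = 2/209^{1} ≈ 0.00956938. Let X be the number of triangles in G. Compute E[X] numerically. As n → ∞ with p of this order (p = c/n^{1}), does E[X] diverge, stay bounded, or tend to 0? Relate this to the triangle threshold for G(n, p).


Number of potential triangles: C(209, 3) = 1499784.
Each occurs with probability p³ ≈ (0.00956938)³ ≈ 8.76296604e-07.
By linearity: E[X] = C(209, 3)·p³ ≈ 1499784 · 8.76296604e-07 ≈ 1.314256.
Here α = 1, so p = 2/n is exactly at the triangle threshold p ~ 1/n. Asymptotically E[X] → c³/6 = 2³/6 = 4/3 ≈ 1.333333, a bounded constant. In this regime the triangle count is asymptotically Poisson(c³/6).

E[X] ≈ 1.314256; in regime p = Θ(1/n^{1}) E[X] stays bounded (at the triangle threshold p ~ 1/n).


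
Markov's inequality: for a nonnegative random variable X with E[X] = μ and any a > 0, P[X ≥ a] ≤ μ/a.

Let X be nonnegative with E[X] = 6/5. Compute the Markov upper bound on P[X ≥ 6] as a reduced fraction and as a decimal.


μ = E[X] = 6/5, a = 6.
Markov: P[X ≥ 6] ≤ μ/a = (6/5)/6 = 1/5.
Numerically: ≈ 0.20000.
(Since a = 6 > μ = 1.20000, the bound 1/5 is < 1 and informative.)

P[X ≥ 6] ≤ 1/5 ≈ 0.20000.


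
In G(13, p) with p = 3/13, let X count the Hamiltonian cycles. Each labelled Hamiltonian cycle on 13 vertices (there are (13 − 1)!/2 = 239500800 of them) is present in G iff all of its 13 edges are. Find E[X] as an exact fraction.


K_13 has (13 − 1)!/2 = 239500800 labelled Hamiltonian cycles.
For each such Hamiltonian cycle H, let X_H = 1 if all 13 edges of H are present in G. Then P[X_H = 1] = p^{13} = (3/13)^{13} = 1594323/302875106592253.
By linearity: E[X] = Σ_H E[X_H] = 239500800 · p^{13} = 239500800 · 1594323/302875106592253 = 381841633958400/302875106592253.
Numerically: E[X] ≈ 1.26072.

E[X] = 239500800 · (3/13)^{13} = 381841633958400/302875106592253 ≈ 1.26072.


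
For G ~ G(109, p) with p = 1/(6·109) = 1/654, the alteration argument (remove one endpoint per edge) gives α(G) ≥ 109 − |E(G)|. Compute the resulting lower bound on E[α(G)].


E[|E(G)|] = C(109, 2)·p = 5886 · (1/654) = 9.
E[α(G)] ≥ n − E[|E(G)|] = 109 − 9 = 100.
Numerically: ≈ 100.0000.
(This is only a lower bound; the true E[α(G)] may be larger.)

E[α(G)] ≥ 100 ≈ 100.0000.


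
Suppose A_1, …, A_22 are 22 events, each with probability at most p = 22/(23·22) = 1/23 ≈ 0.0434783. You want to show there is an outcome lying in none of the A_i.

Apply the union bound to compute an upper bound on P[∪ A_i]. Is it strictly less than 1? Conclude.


Union bound: P[∪_{i=1}^{22} A_i] ≤ Σ_i P[A_i] ≤ 22·p = 22·(1/23) = 22/23.
Numerically: 22/23 ≈ 0.9565217.
Is 22/23 < 1? YES.
Since P[∪ A_i] ≤ 22/23 < 1, the complement has P[∩ A_i^c] ≥ 1 − 22/23 = 1/23 > 0, so some outcome avoids every A_i.

22·p = 22/23 ≈ 0.9565217; existence CERTIFIED by the union bound.


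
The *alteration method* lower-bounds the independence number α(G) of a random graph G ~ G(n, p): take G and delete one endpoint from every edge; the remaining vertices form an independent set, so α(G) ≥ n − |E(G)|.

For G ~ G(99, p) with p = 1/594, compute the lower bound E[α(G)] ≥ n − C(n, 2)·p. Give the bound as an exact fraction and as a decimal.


E[|E(G)|] = C(99, 2)·p = 4851 · (1/594) = 49/6.
E[α(G)] ≥ n − E[|E(G)|] = 99 − 49/6 = 545/6.
Numerically: ≈ 90.833333.
(This is only a lower bound; the true E[α(G)] may be larger.)

E[α(G)] ≥ 545/6 ≈ 90.833333.


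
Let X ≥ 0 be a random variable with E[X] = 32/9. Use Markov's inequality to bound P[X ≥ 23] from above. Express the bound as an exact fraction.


μ = E[X] = 32/9, a = 23.
Markov: P[X ≥ 23] ≤ μ/a = (32/9)/23 = 32/207.
Numerically: ≈ 0.155.
(Since a = 23 > μ = 3.556, the bound 32/207 is < 1 and informative.)

P[X ≥ 23] ≤ 32/207 ≈ 0.155.


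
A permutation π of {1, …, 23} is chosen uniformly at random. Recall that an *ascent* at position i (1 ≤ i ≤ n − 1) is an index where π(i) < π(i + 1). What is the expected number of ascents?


Write X = Σ X_I over i = 1, …, 22, with X_I the indicator of one ascent.
There are 22 indicators.
For each fixed i, the pair (π(i), π(i+1)) is a uniformly random ordered pair of distinct values from {1, …, 23}; by symmetry P[π(i) < π(i+1)] = 1/2.
By linearity: E[X] = 22 · (1/2) = (23 − 1) · (1/2) = 11 ≈ 11.00000.

E[X] = 11 = 11.00000.


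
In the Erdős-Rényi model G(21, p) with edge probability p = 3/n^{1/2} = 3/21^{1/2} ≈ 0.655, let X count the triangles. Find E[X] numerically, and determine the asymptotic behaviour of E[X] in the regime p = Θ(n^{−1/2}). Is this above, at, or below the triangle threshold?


Number of potential triangles: C(21, 3) = 1330.
Each occurs with probability p³ ≈ (0.655)³ ≈ 2.80566e-01.
By linearity: E[X] = C(21, 3)·p³ ≈ 1330 · 2.80566e-01 ≈ 373.153.
Since α = 1/2 < 1, p = c/n^{1/2} ≫ 1/n is above the triangle threshold p ~ 1/n. Asymptotically E[X] ~ (c³/6)·n^{3(1−α)} = (3³/6)·n^{1.5} → ∞; triangles are abundant w.h.p.

E[X] ≈ 373.153; in regime p = Θ(1/n^{1/2}) E[X] diverges (above the triangle threshold p ~ 1/n).


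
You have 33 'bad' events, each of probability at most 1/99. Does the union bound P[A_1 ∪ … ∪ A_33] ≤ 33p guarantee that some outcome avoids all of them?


Union bound: P[∪_{i=1}^{33} A_i] ≤ Σ_i P[A_i] ≤ 33·p = 33·(1/99) = 1/3.
Numerically: 1/3 ≈ 0.3333333.
Is 1/3 < 1? YES.
Since P[∪ A_i] ≤ 1/3 < 1, the complement has P[∩ A_i^c] ≥ 1 − 1/3 = 2/3 > 0, so some outcome avoids every A_i.

33·p = 1/3 ≈ 0.3333333; existence CERTIFIED by the union bound.


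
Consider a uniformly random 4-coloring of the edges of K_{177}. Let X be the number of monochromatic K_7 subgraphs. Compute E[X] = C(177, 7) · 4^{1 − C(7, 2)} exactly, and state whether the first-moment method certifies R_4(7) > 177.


E[X] = C(177, 7) · 4^{1 − 21} = 957664425960 · 4^{−20} = 957664425960/1099511627776.
As a reduced fraction: E[X] = 119708053245/137438953472 ≈ 0.871.
Is E[X] < 1? YES.
Since E[X] < 1, there exists a 4-coloring of K_{177} with no monochromatic K_7; hence R_4(7) > 177.

E[X] = 119708053245/137438953472 ≈ 0.871; E[X] < 1, so R_4(7) > 177.


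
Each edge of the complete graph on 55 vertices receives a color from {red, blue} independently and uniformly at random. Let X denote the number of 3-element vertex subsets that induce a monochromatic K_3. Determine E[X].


Let X = Σ_S X_S over the C(55, 3) = 26235 subsets S of size 3, where X_S = 1 if the K_3 on S is monochromatic.
For a fixed S, the K_3 on S has C(3, 2) = 3 edges. P[all 3 edges red] = (1/2)^3, and likewise for blue, so P[monochromatic] = 2·(1/2)^3 = 2^{1 − 3} = 1/4.
Summing: E[X] = C(55, 3) · 2^{1 − 3} = 26235 · 1/4 = 26235/4.
Numerically: E[X] ≈ 6558.750000.

E[X] = C(55,3)·2^(1−C(3,2)) = 26235/4 ≈ 6558.750000.


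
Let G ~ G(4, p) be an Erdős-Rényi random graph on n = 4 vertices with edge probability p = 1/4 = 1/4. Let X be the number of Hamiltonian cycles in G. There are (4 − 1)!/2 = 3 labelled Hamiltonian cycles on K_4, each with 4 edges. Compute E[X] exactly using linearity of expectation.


K_4 has (4 − 1)!/2 = 3 labelled Hamiltonian cycles.
For each such Hamiltonian cycle H, let X_H = 1 if all 4 edges of H are present in G. Then P[X_H = 1] = p^{4} = (1/4)^{4} = 1/256.
By linearity of expectation: E[X] = Σ_H E[X_H] = 3 · p^{4} = 3 · 1/256 = 3/256.
Numerically: E[X] ≈ 0.011719.

E[X] = 3 · (1/4)^{4} = 3/256 ≈ 0.011719.


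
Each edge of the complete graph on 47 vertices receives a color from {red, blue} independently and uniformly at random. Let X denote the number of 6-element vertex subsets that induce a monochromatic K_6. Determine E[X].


Let X = Σ_S X_S over the C(47, 6) = 10737573 subsets S of size 6, where X_S = 1 if the K_6 on S is monochromatic.
For a fixed S, the K_6 on S has C(6, 2) = 15 edges. P[all 15 edges red] = (1/2)^15, and likewise for blue, so P[monochromatic] = 2·(1/2)^15 = 2^{1 − 15} = 1/16384.
By linearity of expectation: E[X] = C(47, 6) · 2^{1 − 15} = 10737573 · 1/16384 = 10737573/16384.
Numerically: E[X] ≈ 655.369.

E[X] = C(47,6)·2^(1−C(6,2)) = 10737573/16384 ≈ 655.369.


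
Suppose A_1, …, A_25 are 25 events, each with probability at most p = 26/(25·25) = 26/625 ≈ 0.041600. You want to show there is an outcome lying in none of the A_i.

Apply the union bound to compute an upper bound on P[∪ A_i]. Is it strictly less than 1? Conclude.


Union bound: P[∪_{i=1}^{25} A_i] ≤ Σ_i P[A_i] ≤ 25·p = 25·(26/625) = 26/25.
Numerically: 26/25 ≈ 1.040000.
Is 26/25 < 1? NO.
Since the bound 26/25 is ≥ 1, the union bound is uninformative here; it does NOT by itself certify existence.

25·p = 26/25 ≈ 1.040000; existence NOT certified by the union bound.


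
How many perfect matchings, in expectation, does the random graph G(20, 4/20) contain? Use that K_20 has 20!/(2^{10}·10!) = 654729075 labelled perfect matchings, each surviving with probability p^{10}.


K_20 has 20!/(2^{10}·10!) = 654729075 labelled perfect matchings.
For each such perfect matching H, let X_H = 1 if all 10 edges of H are present in G. Then P[X_H = 1] = p^{10} = (1/5)^{10} = 1/9765625.
Summing the indicators: E[X] = Σ_H E[X_H] = 654729075 · p^{10} = 654729075 · 1/9765625 = 26189163/390625.
Numerically: E[X] ≈ 67.04.

E[X] = 654729075 · (1/5)^{10} = 26189163/390625 ≈ 67.04.


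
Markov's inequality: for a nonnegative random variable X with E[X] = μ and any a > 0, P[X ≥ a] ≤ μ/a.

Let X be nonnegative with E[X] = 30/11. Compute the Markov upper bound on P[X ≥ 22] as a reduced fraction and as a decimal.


μ = E[X] = 30/11, a = 22.
Markov: P[X ≥ 22] ≤ μ/a = (30/11)/22 = 15/121.
Numerically: ≈ 0.124.
(Since a = 22 > μ = 2.727, the bound 15/121 is < 1 and informative.)

P[X ≥ 22] ≤ 15/121 ≈ 0.124.


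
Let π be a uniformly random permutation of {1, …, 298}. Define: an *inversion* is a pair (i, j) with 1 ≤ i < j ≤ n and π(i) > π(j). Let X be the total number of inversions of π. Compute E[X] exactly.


Write X = Σ X_I over the C(298, 2) = 44253 pairs i < j, with X_I the indicator of one inversion.
There are 44253 indicators.
For each fixed pair i < j, the values π(i) and π(j) are two distinct elements of {1, …, 298} in uniformly random order; by symmetry P[π(i) > π(j)] = 1/2.
By linearity: E[X] = 44253 · (1/2) = C(298, 2) · (1/2) = 44253/2 = 44253/2 ≈ 22126.50000.

E[X] = 44253/2 = 22126.50000.


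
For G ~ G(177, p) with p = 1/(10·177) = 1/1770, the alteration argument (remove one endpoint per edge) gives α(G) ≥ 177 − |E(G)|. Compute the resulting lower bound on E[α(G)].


E[|E(G)|] = C(177, 2)·p = 15576 · (1/1770) = 44/5.
E[α(G)] ≥ n − E[|E(G)|] = 177 − 44/5 = 841/5.
Numerically: ≈ 168.200.
(This is only a lower bound; the true E[α(G)] may be larger.)

E[α(G)] ≥ 841/5 ≈ 168.200.


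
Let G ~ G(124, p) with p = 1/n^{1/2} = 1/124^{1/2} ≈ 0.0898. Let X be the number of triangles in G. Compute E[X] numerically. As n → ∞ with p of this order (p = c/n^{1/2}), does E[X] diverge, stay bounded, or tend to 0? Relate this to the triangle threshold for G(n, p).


Number of potential triangles: C(124, 3) = 310124.
Each occurs with probability p³ ≈ (0.0898)³ ≈ 7.24215e-04.
By linearity: E[X] = C(124, 3)·p³ ≈ 310124 · 7.24215e-04 ≈ 224.596.
Since α = 1/2 < 1, p = c/n^{1/2} ≫ 1/n is above the triangle threshold p ~ 1/n. Asymptotically E[X] ~ (c³/6)·n^{3(1−α)} = (1³/6)·n^{1.5} → ∞; triangles are abundant w.h.p.

E[X] ≈ 224.596; in regime p = Θ(1/n^{1/2}) E[X] diverges (above the triangle threshold p ~ 1/n).


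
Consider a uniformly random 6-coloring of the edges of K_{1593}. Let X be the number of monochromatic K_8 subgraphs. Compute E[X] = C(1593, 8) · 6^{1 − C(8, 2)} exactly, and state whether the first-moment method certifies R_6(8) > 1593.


E[X] = C(1593, 8) · 6^{1 − 28} = 1010555394551193970323 · 6^{−27} = 1010555394551193970323/1023490369077469249536.
As a reduced fraction: E[X] = 37427977575970147049/37907050706572935168 ≈ 0.98736.
Is E[X] < 1? YES.
Since E[X] < 1, there exists a 6-coloring of K_{1593} with no monochromatic K_8; hence R_6(8) > 1593.

E[X] = 37427977575970147049/37907050706572935168 ≈ 0.98736; E[X] < 1, so R_6(8) > 1593.


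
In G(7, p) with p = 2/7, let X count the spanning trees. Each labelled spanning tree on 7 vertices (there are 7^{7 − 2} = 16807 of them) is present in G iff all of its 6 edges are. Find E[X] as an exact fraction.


K_7 has 7^{7 − 2} = 16807 labelled spanning trees.
For each such spanning tree H, let X_H = 1 if all 6 edges of H are present in G. Then P[X_H = 1] = p^{6} = (2/7)^{6} = 64/117649.
By linearity: E[X] = Σ_H E[X_H] = 16807 · p^{6} = 16807 · 64/117649 = 64/7.
Numerically: E[X] ≈ 9.14.

E[X] = 16807 · (2/7)^{6} = 64/7 ≈ 9.14.


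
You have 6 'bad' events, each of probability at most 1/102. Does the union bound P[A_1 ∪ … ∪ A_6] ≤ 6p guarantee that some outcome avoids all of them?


Union bound: P[∪_{i=1}^{6} A_i] ≤ Σ_i P[A_i] ≤ 6·p = 6·(1/102) = 1/17.
Numerically: 1/17 ≈ 0.0588.
Is 1/17 < 1? YES.
Since P[∪ A_i] ≤ 1/17 < 1, the complement has P[∩ A_i^c] ≥ 1 − 1/17 = 16/17 > 0, so some outcome avoids every A_i.

6·p = 1/17 ≈ 0.0588; existence CERTIFIED by the union bound.


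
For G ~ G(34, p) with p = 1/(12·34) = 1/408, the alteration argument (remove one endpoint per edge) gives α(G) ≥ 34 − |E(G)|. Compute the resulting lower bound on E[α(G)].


E[|E(G)|] = C(34, 2)·p = 561 · (1/408) = 11/8.
E[α(G)] ≥ n − E[|E(G)|] = 34 − 11/8 = 261/8.
Numerically: ≈ 32.625000.
(This is only a lower bound; the true E[α(G)] may be larger.)

E[α(G)] ≥ 261/8 ≈ 32.625000.


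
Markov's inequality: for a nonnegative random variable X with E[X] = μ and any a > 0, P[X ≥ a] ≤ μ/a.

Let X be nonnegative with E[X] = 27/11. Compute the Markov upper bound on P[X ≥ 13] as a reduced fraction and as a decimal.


μ = E[X] = 27/11, a = 13.
Markov: P[X ≥ 13] ≤ μ/a = (27/11)/13 = 27/143.
Numerically: ≈ 0.1888.
(Since a = 13 > μ = 2.4545, the bound 27/143 is < 1 and informative.)

P[X ≥ 13] ≤ 27/143 ≈ 0.1888.


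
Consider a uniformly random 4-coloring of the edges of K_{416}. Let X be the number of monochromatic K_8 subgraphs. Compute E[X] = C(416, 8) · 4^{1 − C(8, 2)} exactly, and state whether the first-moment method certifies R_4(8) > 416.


E[X] = C(416, 8) · 4^{1 − 28} = 20788229335792620 · 4^{−27} = 20788229335792620/18014398509481984.
As a reduced fraction: E[X] = 5197057333948155/4503599627370496 ≈ 1.154.
Is E[X] < 1? NO.
Since E[X] ≥ 1, the first-moment bound is inconclusive at n = 416; it does NOT by itself certify R_4(8) > 416.

E[X] = 5197057333948155/4503599627370496 ≈ 1.154; E[X] ≥ 1; first-moment method inconclusive here.


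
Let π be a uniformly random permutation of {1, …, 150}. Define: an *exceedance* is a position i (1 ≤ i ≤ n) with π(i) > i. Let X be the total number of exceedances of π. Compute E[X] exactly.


Write X = Σ_{i=1}^{150} X_i, where X_i = 1_{π(i) > i}.
For each fixed i, π(i) is uniform over {1, …, 150} (marginal of a uniform permutation), so P[π(i) > i] = (n − i)/n. Summing: Σ_{i=1}^{150} (n − i)/n = (0 + 1 + … + 149)/150 = 150(150 − 1)/(2·150) = (150 − 1)/2.
Hence E[X] = Σ_{i=1}^{150} (150 − i)/150 = 149/2 ≈ 74.500.

E[X] = 149/2 = 74.500.


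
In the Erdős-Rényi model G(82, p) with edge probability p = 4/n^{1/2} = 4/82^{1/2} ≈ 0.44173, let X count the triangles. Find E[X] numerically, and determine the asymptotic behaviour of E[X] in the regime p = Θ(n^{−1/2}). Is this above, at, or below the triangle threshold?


Number of potential triangles: C(82, 3) = 88560.
Each occurs with probability p³ ≈ (0.44173)³ ≈ 8.6190459e-02.
By linearity: E[X] = C(82, 3)·p³ ≈ 88560 · 8.6190459e-02 ≈ 7633.02708.
Since α = 1/2 < 1, p = c/n^{1/2} ≫ 1/n is above the triangle threshold p ~ 1/n. Asymptotically E[X] ~ (c³/6)·n^{3(1−α)} = (4³/6)·n^{1.5} → ∞; triangles are abundant w.h.p.

E[X] ≈ 7633.02708; in regime p = Θ(1/n^{1/2}) E[X] diverges (above the triangle threshold p ~ 1/n).


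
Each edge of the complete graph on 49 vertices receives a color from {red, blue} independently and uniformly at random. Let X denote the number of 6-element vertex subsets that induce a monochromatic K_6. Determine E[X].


Let X = Σ_S X_S over the C(49, 6) = 13983816 subsets S of size 6, where X_S = 1 if the K_6 on S is monochromatic.
For a fixed S, the K_6 on S has C(6, 2) = 15 edges. P[all 15 edges red] = (1/2)^15, and likewise for blue, so P[monochromatic] = 2·(1/2)^15 = 2^{1 − 15} = 1/16384.
Summing: E[X] = C(49, 6) · 2^{1 − 15} = 13983816 · 1/16384 = 1747977/2048.
Numerically: E[X] ≈ 853.50439.

E[X] = C(49,6)·2^(1−C(6,2)) = 1747977/2048 ≈ 853.50439.


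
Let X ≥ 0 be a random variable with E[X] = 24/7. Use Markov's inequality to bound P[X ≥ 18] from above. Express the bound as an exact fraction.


μ = E[X] = 24/7, a = 18.
Markov: P[X ≥ 18] ≤ μ/a = (24/7)/18 = 4/21.
Numerically: ≈ 0.190.
(Since a = 18 > μ = 3.429, the bound 4/21 is < 1 and informative.)

P[X ≥ 18] ≤ 4/21 ≈ 0.190.


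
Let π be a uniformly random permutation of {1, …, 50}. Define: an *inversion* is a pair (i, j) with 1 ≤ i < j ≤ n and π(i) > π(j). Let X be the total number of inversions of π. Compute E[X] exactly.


Write X = Σ X_I over the C(50, 2) = 1225 pairs i < j, with X_I the indicator of one inversion.
There are 1225 indicators.
For each fixed pair i < j, the values π(i) and π(j) are two distinct elements of {1, …, 50} in uniformly random order; by symmetry P[π(i) > π(j)] = 1/2.
By linearity: E[X] = 1225 · (1/2) = C(50, 2) · (1/2) = 1225/2 = 1225/2 ≈ 612.5000.

E[X] = 1225/2 = 612.5000.


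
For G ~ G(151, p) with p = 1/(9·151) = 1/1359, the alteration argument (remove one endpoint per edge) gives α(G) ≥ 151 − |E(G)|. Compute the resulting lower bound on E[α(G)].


E[|E(G)|] = C(151, 2)·p = 11325 · (1/1359) = 25/3.
E[α(G)] ≥ n − E[|E(G)|] = 151 − 25/3 = 428/3.
Numerically: ≈ 142.667.
(This is only a lower bound; the true E[α(G)] may be larger.)

E[α(G)] ≥ 428/3 ≈ 142.667.
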